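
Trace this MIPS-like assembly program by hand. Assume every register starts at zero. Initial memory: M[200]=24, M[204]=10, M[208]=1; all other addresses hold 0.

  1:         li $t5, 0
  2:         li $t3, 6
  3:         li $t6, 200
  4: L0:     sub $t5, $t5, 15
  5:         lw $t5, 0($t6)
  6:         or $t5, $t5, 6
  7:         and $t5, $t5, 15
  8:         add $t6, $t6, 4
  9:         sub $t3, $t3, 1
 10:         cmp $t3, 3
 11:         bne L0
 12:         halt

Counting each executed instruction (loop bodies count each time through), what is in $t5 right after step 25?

li $t5, 0 → $t5=0
li $t3, 6 → $t3=6
li $t6, 200 → $t6=200
sub $t5, $t5, 15 → $t5=0-15=-15
lw $t5, 0($t6) → $t5=M[200]=24
or $t5, $t5, 6 → $t5=24|6=30
and $t5, $t5, 15 → $t5=30&15=14
add $t6, $t6, 4 → $t6=200+4=204
sub $t3, $t3, 1 → $t3=6-1=5
cmp $t3, 3  (cmp 5,3)
bne L0: taken
sub $t5, $t5, 15 → $t5=14-15=-1
lw $t5, 0($t6) → $t5=M[204]=10
or $t5, $t5, 6 → $t5=10|6=14
and $t5, $t5, 15 → $t5=14&15=14
add $t6, $t6, 4 → $t6=204+4=208
sub $t3, $t3, 1 → $t3=5-1=4
cmp $t3, 3  (cmp 4,3)
bne L0: taken
sub $t5, $t5, 15 → $t5=14-15=-1
lw $t5, 0($t6) → $t5=M[208]=1
or $t5, $t5, 6 → $t5=1|6=7
and $t5, $t5, 15 → $t5=7&15=7
add $t6, $t6, 4 → $t6=208+4=212
sub $t3, $t3, 1 → $t3=4-1=3
After step 25: $t5 = 7.

7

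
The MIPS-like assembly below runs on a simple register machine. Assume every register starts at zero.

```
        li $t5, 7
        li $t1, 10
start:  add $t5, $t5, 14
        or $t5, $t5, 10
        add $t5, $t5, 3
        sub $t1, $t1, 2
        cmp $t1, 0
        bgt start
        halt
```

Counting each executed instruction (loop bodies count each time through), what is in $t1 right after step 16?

6

$t5=7
$t1=10
$t5=7+14=21
$t5=21|10=31
$t5=31+3=34
$t1=10-2=8
cmp $t1, 0  (cmp 8,0)
bgt start: taken
$t5=34+14=48
$t5=48|10=58
$t5=58+3=61
$t1=8-2=6
cmp $t1, 0  (cmp 6,0)
bgt start: taken
$t5=61+14=75
$t5=75|10=75
After step 16: $t1 = 6.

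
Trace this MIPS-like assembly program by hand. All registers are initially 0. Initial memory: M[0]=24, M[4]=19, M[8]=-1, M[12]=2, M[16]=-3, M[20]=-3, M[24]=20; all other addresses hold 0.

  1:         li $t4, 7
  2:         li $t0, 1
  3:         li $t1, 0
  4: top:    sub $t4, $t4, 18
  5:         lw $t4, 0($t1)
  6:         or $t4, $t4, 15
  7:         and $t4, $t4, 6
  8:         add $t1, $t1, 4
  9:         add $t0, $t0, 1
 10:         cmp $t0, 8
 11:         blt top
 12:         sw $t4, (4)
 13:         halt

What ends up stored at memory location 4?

6

$t4=7
$t0=1
$t1=0
$t4=7-18=-11
$t4=M[0]=24
$t4=24|15=31
$t4=31&6=6
$t1=0+4=4
$t0=1+1=2
cmp $t0, 8  (cmp 2,8)
blt top: taken
$t4=6-18=-12
$t4=M[4]=19
$t4=19|15=31
$t4=31&6=6
$t1=4+4=8
$t0=2+1=3
cmp $t0, 8  (cmp 3,8)
blt top: taken
$t4=6-18=-12
$t4=M[8]=-1
$t4=(-1)|15=-1
$t4=(-1)&6=6
$t1=8+4=12
$t0=3+1=4
cmp $t0, 8  (cmp 4,8)
blt top: taken
$t4=6-18=-12
$t4=M[12]=2
$t4=2|15=15
$t4=15&6=6
$t1=12+4=16
$t0=4+1=5
cmp $t0, 8  (cmp 5,8)
blt top: taken
$t4=6-18=-12
$t4=M[16]=-3
$t4=(-3)|15=-1
$t4=(-1)&6=6
$t1=16+4=20
$t0=5+1=6
cmp $t0, 8  (cmp 6,8)
blt top: taken
$t4=6-18=-12
$t4=M[20]=-3
$t4=(-3)|15=-1
$t4=(-1)&6=6
$t1=20+4=24
$t0=6+1=7
cmp $t0, 8  (cmp 7,8)
blt top: taken
$t4=6-18=-12
$t4=M[24]=20
$t4=20|15=31
$t4=31&6=6
$t1=24+4=28
$t0=7+1=8
cmp $t0, 8  (cmp 8,8)
blt top: not taken
sw $t4, (4) → M[4]=6
halt.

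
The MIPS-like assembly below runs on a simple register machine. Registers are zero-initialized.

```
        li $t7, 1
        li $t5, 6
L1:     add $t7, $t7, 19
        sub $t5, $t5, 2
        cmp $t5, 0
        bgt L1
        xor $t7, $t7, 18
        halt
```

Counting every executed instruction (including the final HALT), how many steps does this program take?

li $t7, 1 → $t7=1
li $t5, 6 → $t5=6
add $t7, $t7, 19 → $t7=1+19=20
sub $t5, $t5, 2 → $t5=6-2=4
cmp $t5, 0  (cmp 4,0)
bgt L1: taken
add $t7, $t7, 19 → $t7=20+19=39
sub $t5, $t5, 2 → $t5=4-2=2
cmp $t5, 0  (cmp 2,0)
bgt L1: taken
add $t7, $t7, 19 → $t7=39+19=58
sub $t5, $t5, 2 → $t5=2-2=0
cmp $t5, 0  (cmp 0,0)
bgt L1: not taken
xor $t7, $t7, 18 → $t7=58^18=40
halt.
Total executed instructions: 16.

16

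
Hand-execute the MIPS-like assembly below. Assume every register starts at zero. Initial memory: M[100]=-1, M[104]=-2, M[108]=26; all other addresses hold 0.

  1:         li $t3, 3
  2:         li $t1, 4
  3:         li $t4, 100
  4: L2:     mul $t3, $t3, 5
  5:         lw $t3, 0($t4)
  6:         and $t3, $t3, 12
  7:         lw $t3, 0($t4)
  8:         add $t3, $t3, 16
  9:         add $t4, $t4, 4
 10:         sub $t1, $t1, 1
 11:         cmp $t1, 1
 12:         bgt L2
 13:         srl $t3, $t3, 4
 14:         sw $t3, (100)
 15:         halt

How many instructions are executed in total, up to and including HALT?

li $t3, 3 → $t3=3
li $t1, 4 → $t1=4
li $t4, 100 → $t4=100
mul $t3, $t3, 5 → $t3=3*5=15
lw $t3, 0($t4) → $t3=M[100]=-1
and $t3, $t3, 12 → $t3=(-1)&12=12
lw $t3, 0($t4) → $t3=M[100]=-1
add $t3, $t3, 16 → $t3=(-1)+16=15
add $t4, $t4, 4 → $t4=100+4=104
sub $t1, $t1, 1 → $t1=4-1=3
cmp $t1, 1  (cmp 3,1)
bgt L2: taken
mul $t3, $t3, 5 → $t3=15*5=75
lw $t3, 0($t4) → $t3=M[104]=-2
and $t3, $t3, 12 → $t3=(-2)&12=12
lw $t3, 0($t4) → $t3=M[104]=-2
add $t3, $t3, 16 → $t3=(-2)+16=14
add $t4, $t4, 4 → $t4=104+4=108
sub $t1, $t1, 1 → $t1=3-1=2
cmp $t1, 1  (cmp 2,1)
bgt L2: taken
mul $t3, $t3, 5 → $t3=14*5=70
lw $t3, 0($t4) → $t3=M[108]=26
and $t3, $t3, 12 → $t3=26&12=8
lw $t3, 0($t4) → $t3=M[108]=26
add $t3, $t3, 16 → $t3=26+16=42
add $t4, $t4, 4 → $t4=108+4=112
sub $t1, $t1, 1 → $t1=2-1=1
cmp $t1, 1  (cmp 1,1)
bgt L2: not taken
srl $t3, $t3, 4 → $t3=42>>4=2
sw $t3, (100) → M[100]=2
halt.
Total executed instructions: 33.

33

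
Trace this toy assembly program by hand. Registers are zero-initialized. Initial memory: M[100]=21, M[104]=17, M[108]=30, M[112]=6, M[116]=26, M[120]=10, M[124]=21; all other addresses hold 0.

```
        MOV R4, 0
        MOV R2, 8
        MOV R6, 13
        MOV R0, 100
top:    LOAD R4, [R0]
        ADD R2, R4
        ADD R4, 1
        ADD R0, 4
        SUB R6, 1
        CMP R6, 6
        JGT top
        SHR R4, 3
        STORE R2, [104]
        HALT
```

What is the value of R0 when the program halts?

after MOV R4, 0: R4=0
after MOV R2, 8: R2=8
after MOV R6, 13: R6=13
after MOV R0, 100: R0=100
after LOAD R4, [R0]: R4=M[100]=21
after ADD R2, R4: R2=8+21=29
after ADD R4, 1: R4=21+1=22
after ADD R0, 4: R0=100+4=104
after SUB R6, 1: R6=13-1=12
CMP R6, 6  (cmp 12,6)
JGT top: taken
after LOAD R4, [R0]: R4=M[104]=17
after ADD R2, R4: R2=29+17=46
after ADD R4, 1: R4=17+1=18
after ADD R0, 4: R0=104+4=108
after SUB R6, 1: R6=12-1=11
CMP R6, 6  (cmp 11,6)
JGT top: taken
after LOAD R4, [R0]: R4=M[108]=30
after ADD R2, R4: R2=46+30=76
after ADD R4, 1: R4=30+1=31
after ADD R0, 4: R0=108+4=112
after SUB R6, 1: R6=11-1=10
CMP R6, 6  (cmp 10,6)
JGT top: taken
after LOAD R4, [R0]: R4=M[112]=6
after ADD R2, R4: R2=76+6=82
after ADD R4, 1: R4=6+1=7
after ADD R0, 4: R0=112+4=116
after SUB R6, 1: R6=10-1=9
CMP R6, 6  (cmp 9,6)
JGT top: taken
after LOAD R4, [R0]: R4=M[116]=26
after ADD R2, R4: R2=82+26=108
after ADD R4, 1: R4=26+1=27
after ADD R0, 4: R0=116+4=120
after SUB R6, 1: R6=9-1=8
CMP R6, 6  (cmp 8,6)
JGT top: taken
after LOAD R4, [R0]: R4=M[120]=10
after ADD R2, R4: R2=108+10=118
after ADD R4, 1: R4=10+1=11
after ADD R0, 4: R0=120+4=124
after SUB R6, 1: R6=8-1=7
CMP R6, 6  (cmp 7,6)
JGT top: taken
after LOAD R4, [R0]: R4=M[124]=21
after ADD R2, R4: R2=118+21=139
after ADD R4, 1: R4=21+1=22
after ADD R0, 4: R0=124+4=128
after SUB R6, 1: R6=7-1=6
CMP R6, 6  (cmp 6,6)
JGT top: not taken
after SHR R4, 3: R4=22>>3=2
STORE R2, [104] → M[104]=139
halt.

128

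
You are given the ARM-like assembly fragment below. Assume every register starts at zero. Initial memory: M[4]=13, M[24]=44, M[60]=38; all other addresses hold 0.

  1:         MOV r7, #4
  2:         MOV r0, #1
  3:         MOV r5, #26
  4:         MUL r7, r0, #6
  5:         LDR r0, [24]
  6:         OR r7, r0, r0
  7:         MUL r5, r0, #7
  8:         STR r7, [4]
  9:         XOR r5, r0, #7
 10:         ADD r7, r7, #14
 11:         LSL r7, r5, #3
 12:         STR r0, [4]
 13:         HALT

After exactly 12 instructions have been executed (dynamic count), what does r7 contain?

after MOV r7, #4: r7=4
after MOV r0, #1: r0=1
after MOV r5, #26: r5=26
after MUL r7, r0, #6: r7=1*6=6
after LDR r0, [24]: r0=M[24]=44
after OR r7, r0, r0: r7=44|44=44
after MUL r5, r0, #7: r5=44*7=308
STR r7, [4] → M[4]=44
after XOR r5, r0, #7: r5=44^7=43
after ADD r7, r7, #14: r7=44+14=58
after LSL r7, r5, #3: r7=43<<3=344
STR r0, [4] → M[4]=44
After step 12: r7 = 344.

344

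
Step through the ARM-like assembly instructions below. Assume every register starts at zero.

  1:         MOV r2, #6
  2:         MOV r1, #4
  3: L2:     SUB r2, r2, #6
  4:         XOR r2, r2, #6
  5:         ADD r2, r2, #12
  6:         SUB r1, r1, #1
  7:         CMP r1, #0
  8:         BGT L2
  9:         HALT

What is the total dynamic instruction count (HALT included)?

27

MOV r2, #6 → r2=6
MOV r1, #4 → r1=4
SUB r2, r2, #6 → r2=6-6=0
XOR r2, r2, #6 → r2=0^6=6
ADD r2, r2, #12 → r2=6+12=18
SUB r1, r1, #1 → r1=4-1=3
CMP r1, #0  (cmp 3,0)
BGT L2: taken
SUB r2, r2, #6 → r2=18-6=12
XOR r2, r2, #6 → r2=12^6=10
ADD r2, r2, #12 → r2=10+12=22
SUB r1, r1, #1 → r1=3-1=2
CMP r1, #0  (cmp 2,0)
BGT L2: taken
SUB r2, r2, #6 → r2=22-6=16
XOR r2, r2, #6 → r2=16^6=22
ADD r2, r2, #12 → r2=22+12=34
SUB r1, r1, #1 → r1=2-1=1
CMP r1, #0  (cmp 1,0)
BGT L2: taken
SUB r2, r2, #6 → r2=34-6=28
XOR r2, r2, #6 → r2=28^6=26
ADD r2, r2, #12 → r2=26+12=38
SUB r1, r1, #1 → r1=1-1=0
CMP r1, #0  (cmp 0,0)
BGT L2: not taken
halt.
Total executed instructions: 27.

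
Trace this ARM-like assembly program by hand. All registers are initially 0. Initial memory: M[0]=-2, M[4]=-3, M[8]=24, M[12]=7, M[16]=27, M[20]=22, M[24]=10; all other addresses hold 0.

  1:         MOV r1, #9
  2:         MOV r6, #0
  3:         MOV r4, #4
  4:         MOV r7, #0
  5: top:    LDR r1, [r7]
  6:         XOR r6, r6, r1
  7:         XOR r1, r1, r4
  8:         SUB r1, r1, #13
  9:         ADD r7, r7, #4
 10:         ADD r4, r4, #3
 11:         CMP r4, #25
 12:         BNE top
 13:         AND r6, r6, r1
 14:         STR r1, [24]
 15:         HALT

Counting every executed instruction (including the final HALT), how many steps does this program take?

63

r1=9
r6=0
r4=4
r7=0
r1=M[0]=-2
r6=0^(-2)=-2
r1=(-2)^4=-6
r1=(-6)-13=-19
r7=0+4=4
r4=4+3=7
CMP r4, #25  (cmp 7,25)
BNE top: taken
r1=M[4]=-3
r6=(-2)^(-3)=3
r1=(-3)^7=-6
r1=(-6)-13=-19
r7=4+4=8
r4=7+3=10
CMP r4, #25  (cmp 10,25)
BNE top: taken
r1=M[8]=24
r6=3^24=27
r1=24^10=18
r1=18-13=5
r7=8+4=12
r4=10+3=13
CMP r4, #25  (cmp 13,25)
BNE top: taken
r1=M[12]=7
r6=27^7=28
r1=7^13=10
r1=10-13=-3
r7=12+4=16
r4=13+3=16
CMP r4, #25  (cmp 16,25)
BNE top: taken
r1=M[16]=27
r6=28^27=7
r1=27^16=11
r1=11-13=-2
r7=16+4=20
r4=16+3=19
CMP r4, #25  (cmp 19,25)
BNE top: taken
r1=M[20]=22
r6=7^22=17
r1=22^19=5
r1=5-13=-8
r7=20+4=24
r4=19+3=22
CMP r4, #25  (cmp 22,25)
BNE top: taken
r1=M[24]=10
r6=17^10=27
r1=10^22=28
r1=28-13=15
r7=24+4=28
r4=22+3=25
CMP r4, #25  (cmp 25,25)
BNE top: not taken
r6=27&15=11
STR r1, [24] → M[24]=15
halt.
Total executed instructions: 63.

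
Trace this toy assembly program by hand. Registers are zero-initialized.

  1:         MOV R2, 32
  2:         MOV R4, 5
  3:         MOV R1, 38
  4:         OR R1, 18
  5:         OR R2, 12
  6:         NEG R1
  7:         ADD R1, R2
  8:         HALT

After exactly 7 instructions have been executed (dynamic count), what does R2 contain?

44

MOV R2, 32 → R2=32
MOV R4, 5 → R4=5
MOV R1, 38 → R1=38
OR R1, 18 → R1=38|18=54
OR R2, 12 → R2=32|12=44
NEG R1 → R1=-(54)=-54
ADD R1, R2 → R1=(-54)+44=-10
After step 7: R2 = 44.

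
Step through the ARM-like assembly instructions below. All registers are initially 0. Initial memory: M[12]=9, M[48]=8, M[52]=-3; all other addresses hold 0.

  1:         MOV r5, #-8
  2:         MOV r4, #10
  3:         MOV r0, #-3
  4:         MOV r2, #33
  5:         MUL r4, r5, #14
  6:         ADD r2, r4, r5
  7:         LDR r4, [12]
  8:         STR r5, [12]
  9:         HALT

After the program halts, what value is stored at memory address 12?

r5=-8
r4=10
r0=-3
r2=33
r4=(-8)*14=-112
r2=(-112)+(-8)=-120
r4=M[12]=9
STR r5, [12] → M[12]=-8
halt.

-8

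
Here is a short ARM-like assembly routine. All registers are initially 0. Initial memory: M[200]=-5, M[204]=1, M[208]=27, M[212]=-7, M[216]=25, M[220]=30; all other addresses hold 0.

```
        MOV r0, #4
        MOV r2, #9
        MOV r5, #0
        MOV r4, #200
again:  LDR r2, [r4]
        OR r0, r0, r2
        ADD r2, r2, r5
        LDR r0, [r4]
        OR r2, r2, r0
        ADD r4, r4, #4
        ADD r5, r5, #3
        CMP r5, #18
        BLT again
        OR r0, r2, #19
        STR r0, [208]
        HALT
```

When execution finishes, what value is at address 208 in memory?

after MOV r0, #4: r0=4
after MOV r2, #9: r2=9
after MOV r5, #0: r5=0
after MOV r4, #200: r4=200
after LDR r2, [r4]: r2=M[200]=-5
after OR r0, r0, r2: r0=4|(-5)=-1
after ADD r2, r2, r5: r2=(-5)+0=-5
after LDR r0, [r4]: r0=M[200]=-5
after OR r2, r2, r0: r2=(-5)|(-5)=-5
after ADD r4, r4, #4: r4=200+4=204
after ADD r5, r5, #3: r5=0+3=3
CMP r5, #18  (cmp 3,18)
BLT again: taken
after LDR r2, [r4]: r2=M[204]=1
after OR r0, r0, r2: r0=(-5)|1=-5
after ADD r2, r2, r5: r2=1+3=4
after LDR r0, [r4]: r0=M[204]=1
after OR r2, r2, r0: r2=4|1=5
after ADD r4, r4, #4: r4=204+4=208
after ADD r5, r5, #3: r5=3+3=6
CMP r5, #18  (cmp 6,18)
BLT again: taken
after LDR r2, [r4]: r2=M[208]=27
after OR r0, r0, r2: r0=1|27=27
after ADD r2, r2, r5: r2=27+6=33
after LDR r0, [r4]: r0=M[208]=27
after OR r2, r2, r0: r2=33|27=59
after ADD r4, r4, #4: r4=208+4=212
after ADD r5, r5, #3: r5=6+3=9
CMP r5, #18  (cmp 9,18)
BLT again: taken
after LDR r2, [r4]: r2=M[212]=-7
after OR r0, r0, r2: r0=27|(-7)=-5
after ADD r2, r2, r5: r2=(-7)+9=2
after LDR r0, [r4]: r0=M[212]=-7
after OR r2, r2, r0: r2=2|(-7)=-5
after ADD r4, r4, #4: r4=212+4=216
after ADD r5, r5, #3: r5=9+3=12
CMP r5, #18  (cmp 12,18)
BLT again: taken
after LDR r2, [r4]: r2=M[216]=25
after OR r0, r0, r2: r0=(-7)|25=-7
after ADD r2, r2, r5: r2=25+12=37
after LDR r0, [r4]: r0=M[216]=25
after OR r2, r2, r0: r2=37|25=61
after ADD r4, r4, #4: r4=216+4=220
after ADD r5, r5, #3: r5=12+3=15
CMP r5, #18  (cmp 15,18)
BLT again: taken
after LDR r2, [r4]: r2=M[220]=30
after OR r0, r0, r2: r0=25|30=31
after ADD r2, r2, r5: r2=30+15=45
after LDR r0, [r4]: r0=M[220]=30
after OR r2, r2, r0: r2=45|30=63
after ADD r4, r4, #4: r4=220+4=224
after ADD r5, r5, #3: r5=15+3=18
CMP r5, #18  (cmp 18,18)
BLT again: not taken
after OR r0, r2, #19: r0=63|19=63
STR r0, [208] → M[208]=63
halt.

63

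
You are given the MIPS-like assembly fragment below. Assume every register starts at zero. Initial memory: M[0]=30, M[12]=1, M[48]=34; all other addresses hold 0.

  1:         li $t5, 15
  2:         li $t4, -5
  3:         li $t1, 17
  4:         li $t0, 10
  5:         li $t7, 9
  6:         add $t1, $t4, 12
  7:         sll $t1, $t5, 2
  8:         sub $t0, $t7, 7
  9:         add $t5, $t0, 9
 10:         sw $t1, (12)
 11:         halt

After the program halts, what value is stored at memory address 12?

60

after li $t5, 15: $t5=15
after li $t4, -5: $t4=-5
after li $t1, 17: $t1=17
after li $t0, 10: $t0=10
after li $t7, 9: $t7=9
after add $t1, $t4, 12: $t1=(-5)+12=7
after sll $t1, $t5, 2: $t1=15<<2=60
after sub $t0, $t7, 7: $t0=9-7=2
after add $t5, $t0, 9: $t5=2+9=11
sw $t1, (12) → M[12]=60
halt.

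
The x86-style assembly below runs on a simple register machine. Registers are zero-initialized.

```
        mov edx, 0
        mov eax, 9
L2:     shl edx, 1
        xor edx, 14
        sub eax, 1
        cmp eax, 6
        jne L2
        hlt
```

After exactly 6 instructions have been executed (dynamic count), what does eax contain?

edx=0
eax=9
edx=0<<1=0
edx=0^14=14
eax=9-1=8
cmp eax, 6  (cmp 8,6)
After step 6: eax = 8.

8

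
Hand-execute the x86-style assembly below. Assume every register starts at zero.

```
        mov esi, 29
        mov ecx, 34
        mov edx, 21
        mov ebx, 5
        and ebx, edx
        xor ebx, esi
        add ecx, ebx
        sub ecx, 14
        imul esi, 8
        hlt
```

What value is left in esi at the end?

232

after mov esi, 29: esi=29
after mov ecx, 34: ecx=34
after mov edx, 21: edx=21
after mov ebx, 5: ebx=5
after and ebx, edx: ebx=5&21=5
after xor ebx, esi: ebx=5^29=24
after add ecx, ebx: ecx=34+24=58
after sub ecx, 14: ecx=58-14=44
after imul esi, 8: esi=29*8=232
halt.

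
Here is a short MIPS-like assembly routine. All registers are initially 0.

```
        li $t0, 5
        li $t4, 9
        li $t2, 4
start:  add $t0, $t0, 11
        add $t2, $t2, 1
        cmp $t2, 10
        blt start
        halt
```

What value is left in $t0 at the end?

li $t0, 5 → $t0=5
li $t4, 9 → $t4=9
li $t2, 4 → $t2=4
add $t0, $t0, 11 → $t0=5+11=16
add $t2, $t2, 1 → $t2=4+1=5
cmp $t2, 10  (cmp 5,10)
blt start: taken
add $t0, $t0, 11 → $t0=16+11=27
add $t2, $t2, 1 → $t2=5+1=6
cmp $t2, 10  (cmp 6,10)
blt start: taken
add $t0, $t0, 11 → $t0=27+11=38
add $t2, $t2, 1 → $t2=6+1=7
cmp $t2, 10  (cmp 7,10)
blt start: taken
add $t0, $t0, 11 → $t0=38+11=49
add $t2, $t2, 1 → $t2=7+1=8
cmp $t2, 10  (cmp 8,10)
blt start: taken
add $t0, $t0, 11 → $t0=49+11=60
add $t2, $t2, 1 → $t2=8+1=9
cmp $t2, 10  (cmp 9,10)
blt start: taken
add $t0, $t0, 11 → $t0=60+11=71
add $t2, $t2, 1 → $t2=9+1=10
cmp $t2, 10  (cmp 10,10)
blt start: not taken
halt.

71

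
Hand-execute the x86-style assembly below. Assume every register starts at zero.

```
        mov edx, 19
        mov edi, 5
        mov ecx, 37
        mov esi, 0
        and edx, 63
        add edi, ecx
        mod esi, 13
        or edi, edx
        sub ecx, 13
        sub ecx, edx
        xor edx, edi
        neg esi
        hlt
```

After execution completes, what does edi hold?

59

after mov edx, 19: edx=19
after mov edi, 5: edi=5
after mov ecx, 37: ecx=37
after mov esi, 0: esi=0
after and edx, 63: edx=19&63=19
after add edi, ecx: edi=5+37=42
after mod esi, 13: esi=0%13=0
after or edi, edx: edi=42|19=59
after sub ecx, 13: ecx=37-13=24
after sub ecx, edx: ecx=24-19=5
after xor edx, edi: edx=19^59=40
after neg esi: esi=-(0)=0
halt.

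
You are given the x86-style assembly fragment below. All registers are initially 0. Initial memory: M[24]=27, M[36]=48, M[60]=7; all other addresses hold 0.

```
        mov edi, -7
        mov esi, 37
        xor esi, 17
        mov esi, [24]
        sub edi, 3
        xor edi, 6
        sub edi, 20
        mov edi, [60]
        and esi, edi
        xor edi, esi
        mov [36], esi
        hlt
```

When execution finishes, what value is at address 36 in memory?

3

edi=-7
esi=37
esi=37^17=52
esi=M[24]=27
edi=(-7)-3=-10
edi=(-10)^6=-16
edi=(-16)-20=-36
edi=M[60]=7
esi=27&7=3
edi=7^3=4
mov [36], esi → M[36]=3
halt.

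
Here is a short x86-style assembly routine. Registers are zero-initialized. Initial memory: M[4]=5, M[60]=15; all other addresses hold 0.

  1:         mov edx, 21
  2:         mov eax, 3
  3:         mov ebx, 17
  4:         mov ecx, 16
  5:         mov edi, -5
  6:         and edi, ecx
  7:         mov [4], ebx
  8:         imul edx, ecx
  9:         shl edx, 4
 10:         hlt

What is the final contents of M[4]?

after mov edx, 21: edx=21
after mov eax, 3: eax=3
after mov ebx, 17: ebx=17
after mov ecx, 16: ecx=16
after mov edi, -5: edi=-5
after and edi, ecx: edi=(-5)&16=16
mov [4], ebx → M[4]=17
after imul edx, ecx: edx=21*16=336
after shl edx, 4: edx=336<<4=5376
halt.

17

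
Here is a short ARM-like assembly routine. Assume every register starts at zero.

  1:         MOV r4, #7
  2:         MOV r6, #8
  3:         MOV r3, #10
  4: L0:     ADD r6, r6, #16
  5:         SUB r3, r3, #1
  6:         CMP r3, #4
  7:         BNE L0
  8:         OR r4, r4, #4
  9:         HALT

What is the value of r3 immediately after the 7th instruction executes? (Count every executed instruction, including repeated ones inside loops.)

9

after MOV r4, #7: r4=7
after MOV r6, #8: r6=8
after MOV r3, #10: r3=10
after ADD r6, r6, #16: r6=8+16=24
after SUB r3, r3, #1: r3=10-1=9
CMP r3, #4  (cmp 9,4)
BNE L0: taken
After step 7: r3 = 9.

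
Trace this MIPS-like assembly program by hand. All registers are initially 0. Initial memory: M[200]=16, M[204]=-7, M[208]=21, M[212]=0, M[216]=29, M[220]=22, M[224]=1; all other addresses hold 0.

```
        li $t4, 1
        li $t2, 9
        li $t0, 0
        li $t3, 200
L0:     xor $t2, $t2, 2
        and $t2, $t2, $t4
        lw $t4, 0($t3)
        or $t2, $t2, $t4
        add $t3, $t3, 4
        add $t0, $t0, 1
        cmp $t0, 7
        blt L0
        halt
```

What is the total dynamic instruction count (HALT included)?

61

$t4=1
$t2=9
$t0=0
$t3=200
$t2=9^2=11
$t2=11&1=1
$t4=M[200]=16
$t2=1|16=17
$t3=200+4=204
$t0=0+1=1
cmp $t0, 7  (cmp 1,7)
blt L0: taken
$t2=17^2=19
$t2=19&16=16
$t4=M[204]=-7
$t2=16|(-7)=-7
$t3=204+4=208
$t0=1+1=2
cmp $t0, 7  (cmp 2,7)
blt L0: taken
$t2=(-7)^2=-5
$t2=(-5)&(-7)=-7
$t4=M[208]=21
$t2=(-7)|21=-3
$t3=208+4=212
$t0=2+1=3
cmp $t0, 7  (cmp 3,7)
blt L0: taken
$t2=(-3)^2=-1
$t2=(-1)&21=21
$t4=M[212]=0
$t2=21|0=21
$t3=212+4=216
$t0=3+1=4
cmp $t0, 7  (cmp 4,7)
blt L0: taken
$t2=21^2=23
$t2=23&0=0
$t4=M[216]=29
$t2=0|29=29
$t3=216+4=220
$t0=4+1=5
cmp $t0, 7  (cmp 5,7)
blt L0: taken
$t2=29^2=31
$t2=31&29=29
$t4=M[220]=22
$t2=29|22=31
$t3=220+4=224
$t0=5+1=6
cmp $t0, 7  (cmp 6,7)
blt L0: taken
$t2=31^2=29
$t2=29&22=20
$t4=M[224]=1
$t2=20|1=21
$t3=224+4=228
$t0=6+1=7
cmp $t0, 7  (cmp 7,7)
blt L0: not taken
halt.
Total executed instructions: 61.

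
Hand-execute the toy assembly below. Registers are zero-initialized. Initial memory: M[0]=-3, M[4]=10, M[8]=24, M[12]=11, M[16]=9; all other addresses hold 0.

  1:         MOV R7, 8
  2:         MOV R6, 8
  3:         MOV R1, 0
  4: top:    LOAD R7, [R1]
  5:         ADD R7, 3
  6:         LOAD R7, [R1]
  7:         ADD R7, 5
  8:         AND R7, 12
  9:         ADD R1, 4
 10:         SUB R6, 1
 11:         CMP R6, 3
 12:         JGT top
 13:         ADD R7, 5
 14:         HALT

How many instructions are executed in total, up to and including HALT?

MOV R7, 8 → R7=8
MOV R6, 8 → R6=8
MOV R1, 0 → R1=0
LOAD R7, [R1] → R7=M[0]=-3
ADD R7, 3 → R7=(-3)+3=0
LOAD R7, [R1] → R7=M[0]=-3
ADD R7, 5 → R7=(-3)+5=2
AND R7, 12 → R7=2&12=0
ADD R1, 4 → R1=0+4=4
SUB R6, 1 → R6=8-1=7
CMP R6, 3  (cmp 7,3)
JGT top: taken
LOAD R7, [R1] → R7=M[4]=10
ADD R7, 3 → R7=10+3=13
LOAD R7, [R1] → R7=M[4]=10
ADD R7, 5 → R7=10+5=15
AND R7, 12 → R7=15&12=12
ADD R1, 4 → R1=4+4=8
SUB R6, 1 → R6=7-1=6
CMP R6, 3  (cmp 6,3)
JGT top: taken
LOAD R7, [R1] → R7=M[8]=24
ADD R7, 3 → R7=24+3=27
LOAD R7, [R1] → R7=M[8]=24
ADD R7, 5 → R7=24+5=29
AND R7, 12 → R7=29&12=12
ADD R1, 4 → R1=8+4=12
SUB R6, 1 → R6=6-1=5
CMP R6, 3  (cmp 5,3)
JGT top: taken
LOAD R7, [R1] → R7=M[12]=11
ADD R7, 3 → R7=11+3=14
LOAD R7, [R1] → R7=M[12]=11
ADD R7, 5 → R7=11+5=16
AND R7, 12 → R7=16&12=0
ADD R1, 4 → R1=12+4=16
SUB R6, 1 → R6=5-1=4
CMP R6, 3  (cmp 4,3)
JGT top: taken
LOAD R7, [R1] → R7=M[16]=9
ADD R7, 3 → R7=9+3=12
LOAD R7, [R1] → R7=M[16]=9
ADD R7, 5 → R7=9+5=14
AND R7, 12 → R7=14&12=12
ADD R1, 4 → R1=16+4=20
SUB R6, 1 → R6=4-1=3
CMP R6, 3  (cmp 3,3)
JGT top: not taken
ADD R7, 5 → R7=12+5=17
halt.
Total executed instructions: 50.

50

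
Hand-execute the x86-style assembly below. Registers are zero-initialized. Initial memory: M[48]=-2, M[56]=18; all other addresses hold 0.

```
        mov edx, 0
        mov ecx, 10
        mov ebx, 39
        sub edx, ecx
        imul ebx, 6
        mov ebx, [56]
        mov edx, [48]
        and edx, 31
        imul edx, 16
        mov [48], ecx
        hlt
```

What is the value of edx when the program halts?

edx=0
ecx=10
ebx=39
edx=0-10=-10
ebx=39*6=234
ebx=M[56]=18
edx=M[48]=-2
edx=(-2)&31=30
edx=30*16=480
mov [48], ecx → M[48]=10
halt.

480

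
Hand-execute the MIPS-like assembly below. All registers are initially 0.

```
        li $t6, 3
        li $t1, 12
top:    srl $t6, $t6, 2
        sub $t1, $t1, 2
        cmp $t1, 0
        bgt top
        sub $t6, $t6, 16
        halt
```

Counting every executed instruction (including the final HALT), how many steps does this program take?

li $t6, 3 → $t6=3
li $t1, 12 → $t1=12
srl $t6, $t6, 2 → $t6=3>>2=0
sub $t1, $t1, 2 → $t1=12-2=10
cmp $t1, 0  (cmp 10,0)
bgt top: taken
srl $t6, $t6, 2 → $t6=0>>2=0
sub $t1, $t1, 2 → $t1=10-2=8
cmp $t1, 0  (cmp 8,0)
bgt top: taken
srl $t6, $t6, 2 → $t6=0>>2=0
sub $t1, $t1, 2 → $t1=8-2=6
cmp $t1, 0  (cmp 6,0)
bgt top: taken
srl $t6, $t6, 2 → $t6=0>>2=0
sub $t1, $t1, 2 → $t1=6-2=4
cmp $t1, 0  (cmp 4,0)
bgt top: taken
srl $t6, $t6, 2 → $t6=0>>2=0
sub $t1, $t1, 2 → $t1=4-2=2
cmp $t1, 0  (cmp 2,0)
bgt top: taken
srl $t6, $t6, 2 → $t6=0>>2=0
sub $t1, $t1, 2 → $t1=2-2=0
cmp $t1, 0  (cmp 0,0)
bgt top: not taken
sub $t6, $t6, 16 → $t6=0-16=-16
halt.
Total executed instructions: 28.

28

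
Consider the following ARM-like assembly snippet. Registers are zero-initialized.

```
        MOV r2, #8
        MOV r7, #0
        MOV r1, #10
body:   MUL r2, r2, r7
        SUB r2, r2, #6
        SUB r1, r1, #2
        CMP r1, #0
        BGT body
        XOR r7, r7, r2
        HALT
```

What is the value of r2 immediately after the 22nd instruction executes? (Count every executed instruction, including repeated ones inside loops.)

MOV r2, #8 → r2=8
MOV r7, #0 → r7=0
MOV r1, #10 → r1=10
MUL r2, r2, r7 → r2=8*0=0
SUB r2, r2, #6 → r2=0-6=-6
SUB r1, r1, #2 → r1=10-2=8
CMP r1, #0  (cmp 8,0)
BGT body: taken
MUL r2, r2, r7 → r2=(-6)*0=0
SUB r2, r2, #6 → r2=0-6=-6
SUB r1, r1, #2 → r1=8-2=6
CMP r1, #0  (cmp 6,0)
BGT body: taken
MUL r2, r2, r7 → r2=(-6)*0=0
SUB r2, r2, #6 → r2=0-6=-6
SUB r1, r1, #2 → r1=6-2=4
CMP r1, #0  (cmp 4,0)
BGT body: taken
MUL r2, r2, r7 → r2=(-6)*0=0
SUB r2, r2, #6 → r2=0-6=-6
SUB r1, r1, #2 → r1=4-2=2
CMP r1, #0  (cmp 2,0)
After step 22: r2 = -6.

-6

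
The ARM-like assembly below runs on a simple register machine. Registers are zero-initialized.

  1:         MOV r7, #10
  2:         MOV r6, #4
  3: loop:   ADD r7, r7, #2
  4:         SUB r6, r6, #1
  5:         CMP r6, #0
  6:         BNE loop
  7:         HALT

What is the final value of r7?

18

MOV r7, #10 → r7=10
MOV r6, #4 → r6=4
ADD r7, r7, #2 → r7=10+2=12
SUB r6, r6, #1 → r6=4-1=3
CMP r6, #0  (cmp 3,0)
BNE loop: taken
ADD r7, r7, #2 → r7=12+2=14
SUB r6, r6, #1 → r6=3-1=2
CMP r6, #0  (cmp 2,0)
BNE loop: taken
ADD r7, r7, #2 → r7=14+2=16
SUB r6, r6, #1 → r6=2-1=1
CMP r6, #0  (cmp 1,0)
BNE loop: taken
ADD r7, r7, #2 → r7=16+2=18
SUB r6, r6, #1 → r6=1-1=0
CMP r6, #0  (cmp 0,0)
BNE loop: not taken
halt.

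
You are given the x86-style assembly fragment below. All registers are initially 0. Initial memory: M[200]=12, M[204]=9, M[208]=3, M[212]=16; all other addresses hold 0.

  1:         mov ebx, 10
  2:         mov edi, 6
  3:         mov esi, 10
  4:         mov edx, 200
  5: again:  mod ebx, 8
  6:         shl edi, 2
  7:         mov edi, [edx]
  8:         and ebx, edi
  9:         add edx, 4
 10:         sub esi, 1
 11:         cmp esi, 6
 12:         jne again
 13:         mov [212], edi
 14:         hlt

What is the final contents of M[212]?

mov ebx, 10 → ebx=10
mov edi, 6 → edi=6
mov esi, 10 → esi=10
mov edx, 200 → edx=200
mod ebx, 8 → ebx=10%8=2
shl edi, 2 → edi=6<<2=24
mov edi, [edx] → edi=M[200]=12
and ebx, edi → ebx=2&12=0
add edx, 4 → edx=200+4=204
sub esi, 1 → esi=10-1=9
cmp esi, 6  (cmp 9,6)
jne again: taken
mod ebx, 8 → ebx=0%8=0
shl edi, 2 → edi=12<<2=48
mov edi, [edx] → edi=M[204]=9
and ebx, edi → ebx=0&9=0
add edx, 4 → edx=204+4=208
sub esi, 1 → esi=9-1=8
cmp esi, 6  (cmp 8,6)
jne again: taken
mod ebx, 8 → ebx=0%8=0
shl edi, 2 → edi=9<<2=36
mov edi, [edx] → edi=M[208]=3
and ebx, edi → ebx=0&3=0
add edx, 4 → edx=208+4=212
sub esi, 1 → esi=8-1=7
cmp esi, 6  (cmp 7,6)
jne again: taken
mod ebx, 8 → ebx=0%8=0
shl edi, 2 → edi=3<<2=12
mov edi, [edx] → edi=M[212]=16
and ebx, edi → ebx=0&16=0
add edx, 4 → edx=212+4=216
sub esi, 1 → esi=7-1=6
cmp esi, 6  (cmp 6,6)
jne again: not taken
mov [212], edi → M[212]=16
halt.

16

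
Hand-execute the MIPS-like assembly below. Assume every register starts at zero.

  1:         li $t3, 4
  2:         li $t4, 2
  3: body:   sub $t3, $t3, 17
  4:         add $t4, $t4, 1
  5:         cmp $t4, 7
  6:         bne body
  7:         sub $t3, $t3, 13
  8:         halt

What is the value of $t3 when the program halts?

-94

after li $t3, 4: $t3=4
after li $t4, 2: $t4=2
after sub $t3, $t3, 17: $t3=4-17=-13
after add $t4, $t4, 1: $t4=2+1=3
cmp $t4, 7  (cmp 3,7)
bne body: taken
after sub $t3, $t3, 17: $t3=(-13)-17=-30
after add $t4, $t4, 1: $t4=3+1=4
cmp $t4, 7  (cmp 4,7)
bne body: taken
after sub $t3, $t3, 17: $t3=(-30)-17=-47
after add $t4, $t4, 1: $t4=4+1=5
cmp $t4, 7  (cmp 5,7)
bne body: taken
after sub $t3, $t3, 17: $t3=(-47)-17=-64
after add $t4, $t4, 1: $t4=5+1=6
cmp $t4, 7  (cmp 6,7)
bne body: taken
after sub $t3, $t3, 17: $t3=(-64)-17=-81
after add $t4, $t4, 1: $t4=6+1=7
cmp $t4, 7  (cmp 7,7)
bne body: not taken
after sub $t3, $t3, 13: $t3=(-81)-13=-94
halt.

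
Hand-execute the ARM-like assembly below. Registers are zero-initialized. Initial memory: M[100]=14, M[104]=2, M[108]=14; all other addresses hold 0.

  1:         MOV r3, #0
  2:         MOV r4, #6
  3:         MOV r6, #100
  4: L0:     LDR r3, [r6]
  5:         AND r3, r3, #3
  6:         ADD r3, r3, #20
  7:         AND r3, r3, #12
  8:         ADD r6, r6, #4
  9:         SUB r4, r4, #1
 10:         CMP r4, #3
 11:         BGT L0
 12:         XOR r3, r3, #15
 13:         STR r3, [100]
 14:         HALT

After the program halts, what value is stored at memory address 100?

11

after MOV r3, #0: r3=0
after MOV r4, #6: r4=6
after MOV r6, #100: r6=100
after LDR r3, [r6]: r3=M[100]=14
after AND r3, r3, #3: r3=14&3=2
after ADD r3, r3, #20: r3=2+20=22
after AND r3, r3, #12: r3=22&12=4
after ADD r6, r6, #4: r6=100+4=104
after SUB r4, r4, #1: r4=6-1=5
CMP r4, #3  (cmp 5,3)
BGT L0: taken
after LDR r3, [r6]: r3=M[104]=2
after AND r3, r3, #3: r3=2&3=2
after ADD r3, r3, #20: r3=2+20=22
after AND r3, r3, #12: r3=22&12=4
after ADD r6, r6, #4: r6=104+4=108
after SUB r4, r4, #1: r4=5-1=4
CMP r4, #3  (cmp 4,3)
BGT L0: taken
after LDR r3, [r6]: r3=M[108]=14
after AND r3, r3, #3: r3=14&3=2
after ADD r3, r3, #20: r3=2+20=22
after AND r3, r3, #12: r3=22&12=4
after ADD r6, r6, #4: r6=108+4=112
after SUB r4, r4, #1: r4=4-1=3
CMP r4, #3  (cmp 3,3)
BGT L0: not taken
after XOR r3, r3, #15: r3=4^15=11
STR r3, [100] → M[100]=11
halt.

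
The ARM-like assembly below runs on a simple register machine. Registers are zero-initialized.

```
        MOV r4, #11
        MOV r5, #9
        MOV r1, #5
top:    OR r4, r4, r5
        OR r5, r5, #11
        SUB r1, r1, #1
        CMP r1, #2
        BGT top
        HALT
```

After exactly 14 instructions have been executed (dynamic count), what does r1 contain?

after MOV r4, #11: r4=11
after MOV r5, #9: r5=9
after MOV r1, #5: r1=5
after OR r4, r4, r5: r4=11|9=11
after OR r5, r5, #11: r5=9|11=11
after SUB r1, r1, #1: r1=5-1=4
CMP r1, #2  (cmp 4,2)
BGT top: taken
after OR r4, r4, r5: r4=11|11=11
after OR r5, r5, #11: r5=11|11=11
after SUB r1, r1, #1: r1=4-1=3
CMP r1, #2  (cmp 3,2)
BGT top: taken
after OR r4, r4, r5: r4=11|11=11
After step 14: r1 = 3.

3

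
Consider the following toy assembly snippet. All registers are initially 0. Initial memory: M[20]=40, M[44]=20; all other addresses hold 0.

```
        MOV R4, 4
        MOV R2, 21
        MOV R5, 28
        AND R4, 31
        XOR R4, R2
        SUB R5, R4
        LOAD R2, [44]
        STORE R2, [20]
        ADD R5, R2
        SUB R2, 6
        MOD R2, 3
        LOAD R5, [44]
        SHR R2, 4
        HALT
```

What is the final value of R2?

after MOV R4, 4: R4=4
after MOV R2, 21: R2=21
after MOV R5, 28: R5=28
after AND R4, 31: R4=4&31=4
after XOR R4, R2: R4=4^21=17
after SUB R5, R4: R5=28-17=11
after LOAD R2, [44]: R2=M[44]=20
STORE R2, [20] → M[20]=20
after ADD R5, R2: R5=11+20=31
after SUB R2, 6: R2=20-6=14
after MOD R2, 3: R2=14%3=2
after LOAD R5, [44]: R5=M[44]=20
after SHR R2, 4: R2=2>>4=0
halt.

0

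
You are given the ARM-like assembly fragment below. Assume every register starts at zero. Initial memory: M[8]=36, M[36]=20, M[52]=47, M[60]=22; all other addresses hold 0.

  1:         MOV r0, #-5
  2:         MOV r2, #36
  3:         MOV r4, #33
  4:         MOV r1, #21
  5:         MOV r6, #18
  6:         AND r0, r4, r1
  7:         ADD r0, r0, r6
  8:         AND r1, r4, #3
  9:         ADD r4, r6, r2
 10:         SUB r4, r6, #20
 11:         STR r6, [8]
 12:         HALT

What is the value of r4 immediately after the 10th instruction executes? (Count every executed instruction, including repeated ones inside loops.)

after MOV r0, #-5: r0=-5
after MOV r2, #36: r2=36
after MOV r4, #33: r4=33
after MOV r1, #21: r1=21
after MOV r6, #18: r6=18
after AND r0, r4, r1: r0=33&21=1
after ADD r0, r0, r6: r0=1+18=19
after AND r1, r4, #3: r1=33&3=1
after ADD r4, r6, r2: r4=18+36=54
after SUB r4, r6, #20: r4=18-20=-2
After step 10: r4 = -2.

-2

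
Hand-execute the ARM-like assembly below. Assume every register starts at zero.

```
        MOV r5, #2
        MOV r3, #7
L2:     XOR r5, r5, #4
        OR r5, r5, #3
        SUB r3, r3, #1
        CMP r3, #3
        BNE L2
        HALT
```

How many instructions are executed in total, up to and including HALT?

23

r5=2
r3=7
r5=2^4=6
r5=6|3=7
r3=7-1=6
CMP r3, #3  (cmp 6,3)
BNE L2: taken
r5=7^4=3
r5=3|3=3
r3=6-1=5
CMP r3, #3  (cmp 5,3)
BNE L2: taken
r5=3^4=7
r5=7|3=7
r3=5-1=4
CMP r3, #3  (cmp 4,3)
BNE L2: taken
r5=7^4=3
r5=3|3=3
r3=4-1=3
CMP r3, #3  (cmp 3,3)
BNE L2: not taken
halt.
Total executed instructions: 23.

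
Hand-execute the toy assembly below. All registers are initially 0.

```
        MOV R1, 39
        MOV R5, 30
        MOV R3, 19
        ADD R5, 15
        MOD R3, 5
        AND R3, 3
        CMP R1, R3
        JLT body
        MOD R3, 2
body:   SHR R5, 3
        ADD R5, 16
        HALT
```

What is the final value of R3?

0

MOV R1, 39 → R1=39
MOV R5, 30 → R5=30
MOV R3, 19 → R3=19
ADD R5, 15 → R5=30+15=45
MOD R3, 5 → R3=19%5=4
AND R3, 3 → R3=4&3=0
CMP R1, R3  (cmp 39,0)
JLT body: not taken
MOD R3, 2 → R3=0%2=0
SHR R5, 3 → R5=45>>3=5
ADD R5, 16 → R5=5+16=21
halt.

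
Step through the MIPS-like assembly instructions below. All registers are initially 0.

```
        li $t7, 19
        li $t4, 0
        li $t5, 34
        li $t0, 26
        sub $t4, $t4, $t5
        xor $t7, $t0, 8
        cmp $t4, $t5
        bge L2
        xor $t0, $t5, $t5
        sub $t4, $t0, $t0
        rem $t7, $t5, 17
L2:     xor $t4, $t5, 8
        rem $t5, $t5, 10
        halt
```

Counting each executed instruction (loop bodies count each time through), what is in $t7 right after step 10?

18

$t7=19
$t4=0
$t5=34
$t0=26
$t4=0-34=-34
$t7=26^8=18
cmp $t4, $t5  (cmp -34,34)
bge L2: not taken
$t0=34^34=0
$t4=0-0=0
After step 10: $t7 = 18.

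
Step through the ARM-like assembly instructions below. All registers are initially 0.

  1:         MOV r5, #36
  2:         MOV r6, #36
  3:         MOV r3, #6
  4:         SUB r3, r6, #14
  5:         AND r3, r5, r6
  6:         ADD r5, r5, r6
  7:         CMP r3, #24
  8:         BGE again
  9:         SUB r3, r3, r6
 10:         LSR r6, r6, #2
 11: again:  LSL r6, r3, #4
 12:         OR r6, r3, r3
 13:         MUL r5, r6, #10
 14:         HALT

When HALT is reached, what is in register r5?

360

MOV r5, #36 → r5=36
MOV r6, #36 → r6=36
MOV r3, #6 → r3=6
SUB r3, r6, #14 → r3=36-14=22
AND r3, r5, r6 → r3=36&36=36
ADD r5, r5, r6 → r5=36+36=72
CMP r3, #24  (cmp 36,24)
BGE again: taken
LSL r6, r3, #4 → r6=36<<4=576
OR r6, r3, r3 → r6=36|36=36
MUL r5, r6, #10 → r5=36*10=360
halt.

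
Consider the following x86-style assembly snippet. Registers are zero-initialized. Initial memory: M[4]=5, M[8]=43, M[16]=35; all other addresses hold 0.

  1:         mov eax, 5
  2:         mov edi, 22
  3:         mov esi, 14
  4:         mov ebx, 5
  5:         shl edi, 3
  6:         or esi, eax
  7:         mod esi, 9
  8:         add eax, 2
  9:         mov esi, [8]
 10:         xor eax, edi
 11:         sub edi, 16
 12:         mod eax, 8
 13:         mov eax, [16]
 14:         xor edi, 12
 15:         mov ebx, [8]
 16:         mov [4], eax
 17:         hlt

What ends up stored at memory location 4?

mov eax, 5 → eax=5
mov edi, 22 → edi=22
mov esi, 14 → esi=14
mov ebx, 5 → ebx=5
shl edi, 3 → edi=22<<3=176
or esi, eax → esi=14|5=15
mod esi, 9 → esi=15%9=6
add eax, 2 → eax=5+2=7
mov esi, [8] → esi=M[8]=43
xor eax, edi → eax=7^176=183
sub edi, 16 → edi=176-16=160
mod eax, 8 → eax=183%8=7
mov eax, [16] → eax=M[16]=35
xor edi, 12 → edi=160^12=172
mov ebx, [8] → ebx=M[8]=43
mov [4], eax → M[4]=35
halt.

35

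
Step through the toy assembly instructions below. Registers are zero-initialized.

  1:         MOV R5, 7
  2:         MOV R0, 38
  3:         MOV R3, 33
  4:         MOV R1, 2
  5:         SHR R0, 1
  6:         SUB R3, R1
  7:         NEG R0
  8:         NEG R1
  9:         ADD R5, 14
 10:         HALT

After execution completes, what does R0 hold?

-19

R5=7
R0=38
R3=33
R1=2
R0=38>>1=19
R3=33-2=31
R0=-(19)=-19
R1=-(2)=-2
R5=7+14=21
halt.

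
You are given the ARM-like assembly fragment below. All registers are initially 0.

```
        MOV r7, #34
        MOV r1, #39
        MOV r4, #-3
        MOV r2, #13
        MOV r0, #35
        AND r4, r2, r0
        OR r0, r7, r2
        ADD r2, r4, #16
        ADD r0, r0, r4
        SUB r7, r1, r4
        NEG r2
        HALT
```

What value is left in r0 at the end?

r7=34
r1=39
r4=-3
r2=13
r0=35
r4=13&35=1
r0=34|13=47
r2=1+16=17
r0=47+1=48
r7=39-1=38
r2=-(17)=-17
halt.

48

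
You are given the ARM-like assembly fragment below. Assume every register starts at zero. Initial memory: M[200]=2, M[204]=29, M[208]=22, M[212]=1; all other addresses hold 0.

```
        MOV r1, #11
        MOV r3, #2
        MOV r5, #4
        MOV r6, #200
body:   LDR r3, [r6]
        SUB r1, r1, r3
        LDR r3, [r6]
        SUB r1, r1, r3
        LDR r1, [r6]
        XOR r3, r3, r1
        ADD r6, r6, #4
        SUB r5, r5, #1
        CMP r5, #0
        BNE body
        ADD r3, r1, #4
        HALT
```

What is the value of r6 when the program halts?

216

r1=11
r3=2
r5=4
r6=200
r3=M[200]=2
r1=11-2=9
r3=M[200]=2
r1=9-2=7
r1=M[200]=2
r3=2^2=0
r6=200+4=204
r5=4-1=3
CMP r5, #0  (cmp 3,0)
BNE body: taken
r3=M[204]=29
r1=2-29=-27
r3=M[204]=29
r1=(-27)-29=-56
r1=M[204]=29
r3=29^29=0
r6=204+4=208
r5=3-1=2
CMP r5, #0  (cmp 2,0)
BNE body: taken
r3=M[208]=22
r1=29-22=7
r3=M[208]=22
r1=7-22=-15
r1=M[208]=22
r3=22^22=0
r6=208+4=212
r5=2-1=1
CMP r5, #0  (cmp 1,0)
BNE body: taken
r3=M[212]=1
r1=22-1=21
r3=M[212]=1
r1=21-1=20
r1=M[212]=1
r3=1^1=0
r6=212+4=216
r5=1-1=0
CMP r5, #0  (cmp 0,0)
BNE body: not taken
r3=1+4=5
halt.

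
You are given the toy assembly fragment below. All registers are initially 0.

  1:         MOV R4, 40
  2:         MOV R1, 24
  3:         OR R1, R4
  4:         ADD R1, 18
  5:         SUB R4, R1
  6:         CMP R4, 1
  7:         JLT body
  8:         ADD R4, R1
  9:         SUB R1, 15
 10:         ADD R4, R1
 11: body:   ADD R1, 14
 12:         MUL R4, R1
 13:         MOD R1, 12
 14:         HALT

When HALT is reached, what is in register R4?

-2992

MOV R4, 40 → R4=40
MOV R1, 24 → R1=24
OR R1, R4 → R1=24|40=56
ADD R1, 18 → R1=56+18=74
SUB R4, R1 → R4=40-74=-34
CMP R4, 1  (cmp -34,1)
JLT body: taken
ADD R1, 14 → R1=74+14=88
MUL R4, R1 → R4=(-34)*88=-2992
MOD R1, 12 → R1=88%12=4
halt.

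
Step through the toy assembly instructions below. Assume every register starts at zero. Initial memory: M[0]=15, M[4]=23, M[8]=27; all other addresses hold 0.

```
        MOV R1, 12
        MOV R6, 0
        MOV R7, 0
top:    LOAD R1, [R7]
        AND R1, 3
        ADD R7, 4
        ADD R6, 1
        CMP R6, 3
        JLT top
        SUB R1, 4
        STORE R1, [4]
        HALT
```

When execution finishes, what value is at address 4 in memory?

after MOV R1, 12: R1=12
after MOV R6, 0: R6=0
after MOV R7, 0: R7=0
after LOAD R1, [R7]: R1=M[0]=15
after AND R1, 3: R1=15&3=3
after ADD R7, 4: R7=0+4=4
after ADD R6, 1: R6=0+1=1
CMP R6, 3  (cmp 1,3)
JLT top: taken
after LOAD R1, [R7]: R1=M[4]=23
after AND R1, 3: R1=23&3=3
after ADD R7, 4: R7=4+4=8
after ADD R6, 1: R6=1+1=2
CMP R6, 3  (cmp 2,3)
JLT top: taken
after LOAD R1, [R7]: R1=M[8]=27
after AND R1, 3: R1=27&3=3
after ADD R7, 4: R7=8+4=12
after ADD R6, 1: R6=2+1=3
CMP R6, 3  (cmp 3,3)
JLT top: not taken
after SUB R1, 4: R1=3-4=-1
STORE R1, [4] → M[4]=-1
halt.

-1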